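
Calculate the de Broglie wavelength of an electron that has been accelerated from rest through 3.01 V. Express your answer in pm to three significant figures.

λ = 707 pm

KE = eV = 1.602 × 10⁻¹⁹ × 3.010 = 4.822 × 10⁻¹⁹ J.
p = √(2mKE) = √(2 × 9.109 × 10⁻³¹ × 4.822 × 10⁻¹⁹) = 9.373 × 10⁻²⁵ kg·m/s.
λ = h/p = 6.626 × 10⁻³⁴ / 9.373 × 10⁻²⁵ = 7.07 × 10⁻¹⁰ m = 707 pm.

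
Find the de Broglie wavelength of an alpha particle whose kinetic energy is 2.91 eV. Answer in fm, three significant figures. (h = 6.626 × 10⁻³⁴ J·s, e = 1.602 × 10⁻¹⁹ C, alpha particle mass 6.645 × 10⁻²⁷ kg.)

KE = 2.91 eV = 4.662 × 10⁻¹⁹ J.
p = √(2mKE) = √(2 × 6.645 × 10⁻²⁷ × 4.662 × 10⁻¹⁹) = 7.871 × 10⁻²³ kg·m/s.
λ = h/p = 6.626 × 10⁻³⁴ / 7.871 × 10⁻²³ = 8.42 × 10⁻¹² m = 8420 fm.

λ = 8420 fm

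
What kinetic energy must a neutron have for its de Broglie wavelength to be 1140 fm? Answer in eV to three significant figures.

KE = 629 eV

p = h/λ = 6.626 × 10⁻³⁴ / 1.140 × 10⁻¹² = 5.812 × 10⁻²² kg·m/s.
KE = p²/(2m) = (5.812 × 10⁻²²)² / (2 × 1.675 × 10⁻²⁷) = 1.008 × 10⁻¹⁶ J = 629 eV.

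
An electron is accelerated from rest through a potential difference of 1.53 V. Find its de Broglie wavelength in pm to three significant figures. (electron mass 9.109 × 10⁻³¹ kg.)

λ = 992 pm

KE = eV = 1.602 × 10⁻¹⁹ × 1.530 = 2.451 × 10⁻¹⁹ J.
p = √(2mKE) = √(2 × 9.109 × 10⁻³¹ × 2.451 × 10⁻¹⁹) = 6.682 × 10⁻²⁵ kg·m/s.
λ = h/p = 6.626 × 10⁻³⁴ / 6.682 × 10⁻²⁵ = 9.92 × 10⁻¹⁰ m = 992 pm.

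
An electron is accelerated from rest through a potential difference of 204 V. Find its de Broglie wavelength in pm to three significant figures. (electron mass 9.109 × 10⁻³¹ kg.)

λ = 85.9 pm

KE = eV = 1.602 × 10⁻¹⁹ × 204.0 = 3.268 × 10⁻¹⁷ J.
p = √(2mKE) = √(2 × 9.109 × 10⁻³¹ × 3.268 × 10⁻¹⁷) = 7.716 × 10⁻²⁴ kg·m/s.
λ = h/p = 6.626 × 10⁻³⁴ / 7.716 × 10⁻²⁴ = 8.59 × 10⁻¹¹ m = 85.9 pm.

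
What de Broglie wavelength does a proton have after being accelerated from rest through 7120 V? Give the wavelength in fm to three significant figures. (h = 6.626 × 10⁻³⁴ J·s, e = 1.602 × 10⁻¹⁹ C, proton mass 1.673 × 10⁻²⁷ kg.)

KE = eV = 1.602 × 10⁻¹⁹ × 7120 = 1.141 × 10⁻¹⁵ J.
p = √(2mKE) = √(2 × 1.673 × 10⁻²⁷ × 1.141 × 10⁻¹⁵) = 1.954 × 10⁻²¹ kg·m/s.
λ = h/p = 6.626 × 10⁻³⁴ / 1.954 × 10⁻²¹ = 3.39 × 10⁻¹³ m = 339 fm.

λ = 339 fm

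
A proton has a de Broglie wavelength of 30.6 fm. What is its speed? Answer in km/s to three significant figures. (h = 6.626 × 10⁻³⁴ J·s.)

p = h/λ = 6.626 × 10⁻³⁴ / 3.060 × 10⁻¹⁴ = 2.165 × 10⁻²⁰ kg·m/s.
v = p/m = 2.165 × 10⁻²⁰ / 1.673 × 10⁻²⁷ = 1.29 × 10⁷ m/s = 1.29 × 10⁴ km/s.

v = 1.29 × 10⁴ km/s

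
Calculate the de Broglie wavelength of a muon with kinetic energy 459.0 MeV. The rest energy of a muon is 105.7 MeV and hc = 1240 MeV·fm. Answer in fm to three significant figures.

Total energy E = KE + m₀c² = 459.0 + 105.7 = 564.7 MeV.
(pc)² = E² − (m₀c²)² = (564.7)² − (105.7)² = 3.077 × 10⁵ MeV², so pc = 554.7 MeV.
λ = hc/(pc) = 1240 MeV·fm / 554.7 MeV = 2.24 fm.

λ = 2.24 fm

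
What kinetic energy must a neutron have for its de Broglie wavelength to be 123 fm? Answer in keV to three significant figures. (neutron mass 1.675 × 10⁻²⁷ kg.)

p = h/λ = 6.626 × 10⁻³⁴ / 1.230 × 10⁻¹³ = 5.387 × 10⁻²¹ kg·m/s.
KE = p²/(2m) = (5.387 × 10⁻²¹)² / (2 × 1.675 × 10⁻²⁷) = 8.663 × 10⁻¹⁵ J = 54.1 keV.

KE = 54.1 keV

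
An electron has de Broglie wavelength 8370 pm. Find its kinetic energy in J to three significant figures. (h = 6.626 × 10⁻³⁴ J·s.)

KE = 3.44 × 10⁻²¹ J

p = h/λ = 6.626 × 10⁻³⁴ / 8.370 × 10⁻⁹ = 7.916 × 10⁻²⁶ kg·m/s.
KE = p²/(2m) = (7.916 × 10⁻²⁶)² / (2 × 9.109 × 10⁻³¹) = 3.440 × 10⁻²¹ J = 3.44 × 10⁻²¹ J.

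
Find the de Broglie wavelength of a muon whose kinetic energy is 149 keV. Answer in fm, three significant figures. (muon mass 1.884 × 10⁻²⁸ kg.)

λ = 221 fm

KE = 149 keV = 2.387 × 10⁻¹⁴ J.
p = √(2mKE) = √(2 × 1.884 × 10⁻²⁸ × 2.387 × 10⁻¹⁴) = 2.999 × 10⁻²¹ kg·m/s.
λ = h/p = 6.626 × 10⁻³⁴ / 2.999 × 10⁻²¹ = 2.21 × 10⁻¹³ m = 221 fm.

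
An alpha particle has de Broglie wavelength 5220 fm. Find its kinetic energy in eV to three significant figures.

KE = 7.57 eV

p = h/λ = 6.626 × 10⁻³⁴ / 5.220 × 10⁻¹² = 1.269 × 10⁻²² kg·m/s.
KE = p²/(2m) = (1.269 × 10⁻²²)² / (2 × 6.645 × 10⁻²⁷) = 1.212 × 10⁻¹⁸ J = 7.57 eV.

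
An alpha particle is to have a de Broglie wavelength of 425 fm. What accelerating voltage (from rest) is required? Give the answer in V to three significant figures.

p = h/λ = 6.626 × 10⁻³⁴ / 4.250 × 10⁻¹³ = 1.559 × 10⁻²¹ kg·m/s.
KE = p²/(2m) = 1.829 × 10⁻¹⁶ J.
V = KE/2e = 1.829 × 10⁻¹⁶ / (2 × 1.602 × 10⁻¹⁹) = 571 V.

V = 571 V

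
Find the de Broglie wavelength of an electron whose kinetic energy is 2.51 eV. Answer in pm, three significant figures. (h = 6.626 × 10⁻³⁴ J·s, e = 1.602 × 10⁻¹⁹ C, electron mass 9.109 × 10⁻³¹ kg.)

λ = 774 pm

KE = 2.51 eV = 4.021 × 10⁻¹⁹ J.
p = √(2mKE) = √(2 × 9.109 × 10⁻³¹ × 4.021 × 10⁻¹⁹) = 8.559 × 10⁻²⁵ kg·m/s.
λ = h/p = 6.626 × 10⁻³⁴ / 8.559 × 10⁻²⁵ = 7.74 × 10⁻¹⁰ m = 774 pm.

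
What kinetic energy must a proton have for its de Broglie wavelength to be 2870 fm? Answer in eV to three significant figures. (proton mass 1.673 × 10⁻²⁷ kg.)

KE = 99.4 eV

p = h/λ = 6.626 × 10⁻³⁴ / 2.870 × 10⁻¹² = 2.309 × 10⁻²² kg·m/s.
KE = p²/(2m) = (2.309 × 10⁻²²)² / (2 × 1.673 × 10⁻²⁷) = 1.593 × 10⁻¹⁷ J = 99.4 eV.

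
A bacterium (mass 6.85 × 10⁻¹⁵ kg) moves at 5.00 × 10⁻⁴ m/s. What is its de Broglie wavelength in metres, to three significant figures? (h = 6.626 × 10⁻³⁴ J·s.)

λ = 1.93 × 10⁻¹⁶ m

p = mv = 6.85 × 10⁻¹⁵ × 5.00 × 10⁻⁴ = 3.425 × 10⁻¹⁸ kg·m/s.
λ = h/p = 6.626 × 10⁻³⁴ / 3.425 × 10⁻¹⁸ = 1.93 × 10⁻¹⁶ m.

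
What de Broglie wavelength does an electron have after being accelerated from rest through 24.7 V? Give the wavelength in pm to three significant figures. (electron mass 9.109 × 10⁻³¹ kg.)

KE = eV = 1.602 × 10⁻¹⁹ × 24.70 = 3.957 × 10⁻¹⁸ J.
p = √(2mKE) = √(2 × 9.109 × 10⁻³¹ × 3.957 × 10⁻¹⁸) = 2.685 × 10⁻²⁴ kg·m/s.
λ = h/p = 6.626 × 10⁻³⁴ / 2.685 × 10⁻²⁴ = 2.47 × 10⁻¹⁰ m = 247 pm.

λ = 247 pm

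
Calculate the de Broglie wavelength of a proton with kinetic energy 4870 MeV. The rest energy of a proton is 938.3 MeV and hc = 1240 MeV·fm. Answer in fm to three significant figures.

λ = 0.216 fm

Total energy E = KE + m₀c² = 4870 + 938.3 = 5808.3 MeV.
(pc)² = E² − (m₀c²)² = (5808.3)² − (938.3)² = 3.286 × 10⁷ MeV², so pc = 5732 MeV.
λ = hc/(pc) = 1240 MeV·fm / 5732 MeV = 0.216 fm.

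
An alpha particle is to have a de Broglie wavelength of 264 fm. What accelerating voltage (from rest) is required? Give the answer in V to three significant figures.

p = h/λ = 6.626 × 10⁻³⁴ / 2.640 × 10⁻¹³ = 2.510 × 10⁻²¹ kg·m/s.
KE = p²/(2m) = 4.740 × 10⁻¹⁶ J.
V = KE/2e = 4.740 × 10⁻¹⁶ / (2 × 1.602 × 10⁻¹⁹) = 1480 V.

V = 1480 V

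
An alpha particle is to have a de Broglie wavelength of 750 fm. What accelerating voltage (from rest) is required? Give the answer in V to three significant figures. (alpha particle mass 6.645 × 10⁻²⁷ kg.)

p = h/λ = 6.626 × 10⁻³⁴ / 7.500 × 10⁻¹³ = 8.835 × 10⁻²² kg·m/s.
KE = p²/(2m) = 5.873 × 10⁻¹⁷ J.
V = KE/2e = 5.873 × 10⁻¹⁷ / (2 × 1.602 × 10⁻¹⁹) = 183 V.

V = 183 V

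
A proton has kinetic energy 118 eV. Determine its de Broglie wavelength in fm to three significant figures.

KE = 118 eV = 1.890 × 10⁻¹⁷ J.
p = √(2mKE) = √(2 × 1.673 × 10⁻²⁷ × 1.890 × 10⁻¹⁷) = 2.515 × 10⁻²² kg·m/s.
λ = h/p = 6.626 × 10⁻³⁴ / 2.515 × 10⁻²² = 2.63 × 10⁻¹² m = 2630 fm.

λ = 2630 fm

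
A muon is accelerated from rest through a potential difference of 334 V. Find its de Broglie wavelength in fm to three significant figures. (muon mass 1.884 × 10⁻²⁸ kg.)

KE = eV = 1.602 × 10⁻¹⁹ × 334.0 = 5.351 × 10⁻¹⁷ J.
p = √(2mKE) = √(2 × 1.884 × 10⁻²⁸ × 5.351 × 10⁻¹⁷) = 1.420 × 10⁻²² kg·m/s.
λ = h/p = 6.626 × 10⁻³⁴ / 1.420 × 10⁻²² = 4.67 × 10⁻¹² m = 4670 fm.

λ = 4670 fm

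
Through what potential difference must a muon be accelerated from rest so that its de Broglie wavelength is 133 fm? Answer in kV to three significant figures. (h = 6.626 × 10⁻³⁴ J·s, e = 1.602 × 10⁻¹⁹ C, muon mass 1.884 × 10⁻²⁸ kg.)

p = h/λ = 6.626 × 10⁻³⁴ / 1.330 × 10⁻¹³ = 4.982 × 10⁻²¹ kg·m/s.
KE = p²/(2m) = 6.587 × 10⁻¹⁴ J.
V = KE/e = 6.587 × 10⁻¹⁴ / (1.602 × 10⁻¹⁹) = 411 kV.

V = 411 kV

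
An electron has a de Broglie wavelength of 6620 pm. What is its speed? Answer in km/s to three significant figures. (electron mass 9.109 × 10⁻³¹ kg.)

p = h/λ = 6.626 × 10⁻³⁴ / 6.620 × 10⁻⁹ = 1.001 × 10⁻²⁵ kg·m/s.
v = p/m = 1.001 × 10⁻²⁵ / 9.109 × 10⁻³¹ = 1.10 × 10⁵ m/s = 110 km/s.

v = 110 km/s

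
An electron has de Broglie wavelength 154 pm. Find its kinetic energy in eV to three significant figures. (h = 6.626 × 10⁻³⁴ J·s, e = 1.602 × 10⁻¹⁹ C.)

p = h/λ = 6.626 × 10⁻³⁴ / 1.540 × 10⁻¹⁰ = 4.303 × 10⁻²⁴ kg·m/s.
KE = p²/(2m) = (4.303 × 10⁻²⁴)² / (2 × 9.109 × 10⁻³¹) = 1.016 × 10⁻¹⁷ J = 63.4 eV.

KE = 63.4 eV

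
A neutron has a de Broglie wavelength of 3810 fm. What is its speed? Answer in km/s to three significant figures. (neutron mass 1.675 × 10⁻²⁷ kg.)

p = h/λ = 6.626 × 10⁻³⁴ / 3.810 × 10⁻¹² = 1.739 × 10⁻²² kg·m/s.
v = p/m = 1.739 × 10⁻²² / 1.675 × 10⁻²⁷ = 1.04 × 10⁵ m/s = 104 km/s.

v = 104 km/s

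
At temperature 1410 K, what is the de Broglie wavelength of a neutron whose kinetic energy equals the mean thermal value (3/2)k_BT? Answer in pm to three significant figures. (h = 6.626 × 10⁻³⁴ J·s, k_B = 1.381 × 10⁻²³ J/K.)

λ = 67.0 pm

KE = (3/2)k_BT = 1.5 × 1.381 × 10⁻²³ × 1410 = 2.921 × 10⁻²⁰ J.
p = √(2mKE) = √(2 × 1.675 × 10⁻²⁷ × 2.921 × 10⁻²⁰) = 9.892 × 10⁻²⁴ kg·m/s.
λ = h/p = 6.70 × 10⁻¹¹ m = 67.0 pm.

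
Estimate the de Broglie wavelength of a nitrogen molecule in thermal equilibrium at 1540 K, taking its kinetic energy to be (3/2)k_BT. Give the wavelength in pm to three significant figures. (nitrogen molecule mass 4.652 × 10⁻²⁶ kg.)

λ = 12.2 pm

KE = (3/2)k_BT = 1.5 × 1.381 × 10⁻²³ × 1540 = 3.190 × 10⁻²⁰ J.
p = √(2mKE) = √(2 × 4.652 × 10⁻²⁶ × 3.190 × 10⁻²⁰) = 5.448 × 10⁻²³ kg·m/s.
λ = h/p = 1.22 × 10⁻¹¹ m = 12.2 pm.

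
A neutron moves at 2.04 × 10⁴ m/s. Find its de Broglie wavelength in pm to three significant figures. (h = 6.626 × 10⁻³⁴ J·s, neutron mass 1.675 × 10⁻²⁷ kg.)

p = mv = 1.675 × 10⁻²⁷ × 2.04 × 10⁴ = 3.417 × 10⁻²³ kg·m/s.
λ = h/p = 6.626 × 10⁻³⁴ / 3.417 × 10⁻²³ = 1.94 × 10⁻¹¹ m = 19.4 pm.

λ = 19.4 pm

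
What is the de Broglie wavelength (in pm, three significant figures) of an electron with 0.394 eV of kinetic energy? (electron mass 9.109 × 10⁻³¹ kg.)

KE = 0.394 eV = 6.312 × 10⁻²⁰ J.
p = √(2mKE) = √(2 × 9.109 × 10⁻³¹ × 6.312 × 10⁻²⁰) = 3.391 × 10⁻²⁵ kg·m/s.
λ = h/p = 6.626 × 10⁻³⁴ / 3.391 × 10⁻²⁵ = 1.95 × 10⁻⁹ m = 1950 pm.

λ = 1950 pm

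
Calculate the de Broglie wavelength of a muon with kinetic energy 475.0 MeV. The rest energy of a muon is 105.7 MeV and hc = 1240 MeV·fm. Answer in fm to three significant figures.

Total energy E = KE + m₀c² = 475.0 + 105.7 = 580.7 MeV.
(pc)² = E² − (m₀c²)² = (580.7)² − (105.7)² = 3.260 × 10⁵ MeV², so pc = 571.0 MeV.
λ = hc/(pc) = 1240 MeV·fm / 571.0 MeV = 2.17 fm.

λ = 2.17 fm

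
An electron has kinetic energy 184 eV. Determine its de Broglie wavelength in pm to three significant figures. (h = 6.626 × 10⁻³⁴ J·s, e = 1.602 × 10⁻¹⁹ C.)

λ = 90.4 pm

KE = 184 eV = 2.948 × 10⁻¹⁷ J.
p = √(2mKE) = √(2 × 9.109 × 10⁻³¹ × 2.948 × 10⁻¹⁷) = 7.328 × 10⁻²⁴ kg·m/s.
λ = h/p = 6.626 × 10⁻³⁴ / 7.328 × 10⁻²⁴ = 9.04 × 10⁻¹¹ m = 90.4 pm.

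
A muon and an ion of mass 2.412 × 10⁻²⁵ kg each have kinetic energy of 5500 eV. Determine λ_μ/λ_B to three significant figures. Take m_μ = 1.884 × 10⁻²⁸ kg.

At fixed KE, p = √(2mKE) so λ = h/p ∝ 1/√m.
λ_μ/λ_B = √(m_B/m_μ) = √(2.412 × 10⁻²⁵/1.884 × 10⁻²⁸) = √(1280) = 35.8.

λ_μ/λ_B = 35.8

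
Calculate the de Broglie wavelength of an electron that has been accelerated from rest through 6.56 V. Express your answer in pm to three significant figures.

λ = 479 pm

KE = eV = 1.602 × 10⁻¹⁹ × 6.560 = 1.051 × 10⁻¹⁸ J.
p = √(2mKE) = √(2 × 9.109 × 10⁻³¹ × 1.051 × 10⁻¹⁸) = 1.384 × 10⁻²⁴ kg·m/s.
λ = h/p = 6.626 × 10⁻³⁴ / 1.384 × 10⁻²⁴ = 4.79 × 10⁻¹⁰ m = 479 pm.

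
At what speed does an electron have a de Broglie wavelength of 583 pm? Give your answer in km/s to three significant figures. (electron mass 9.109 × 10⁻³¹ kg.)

v = 1250 km/s

p = h/λ = 6.626 × 10⁻³⁴ / 5.830 × 10⁻¹⁰ = 1.137 × 10⁻²⁴ kg·m/s.
v = p/m = 1.137 × 10⁻²⁴ / 9.109 × 10⁻³¹ = 1.25 × 10⁶ m/s = 1250 km/s.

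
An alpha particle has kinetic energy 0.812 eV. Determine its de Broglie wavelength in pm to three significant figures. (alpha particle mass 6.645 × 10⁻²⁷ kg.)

λ = 15.9 pm

KE = 0.812 eV = 1.301 × 10⁻¹⁹ J.
p = √(2mKE) = √(2 × 6.645 × 10⁻²⁷ × 1.301 × 10⁻¹⁹) = 4.158 × 10⁻²³ kg·m/s.
λ = h/p = 6.626 × 10⁻³⁴ / 4.158 × 10⁻²³ = 1.59 × 10⁻¹¹ m = 15.9 pm.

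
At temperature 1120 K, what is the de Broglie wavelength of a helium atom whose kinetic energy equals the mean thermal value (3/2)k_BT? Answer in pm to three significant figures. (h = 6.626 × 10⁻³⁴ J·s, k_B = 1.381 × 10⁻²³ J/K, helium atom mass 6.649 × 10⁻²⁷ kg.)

λ = 37.7 pm

KE = (3/2)k_BT = 1.5 × 1.381 × 10⁻²³ × 1120 = 2.320 × 10⁻²⁰ J.
p = √(2mKE) = √(2 × 6.649 × 10⁻²⁷ × 2.320 × 10⁻²⁰) = 1.756 × 10⁻²³ kg·m/s.
λ = h/p = 3.77 × 10⁻¹¹ m = 37.7 pm.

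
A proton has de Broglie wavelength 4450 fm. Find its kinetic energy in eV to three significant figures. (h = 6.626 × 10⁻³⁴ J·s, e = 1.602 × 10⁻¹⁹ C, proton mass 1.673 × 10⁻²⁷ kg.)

KE = 41.4 eV

p = h/λ = 6.626 × 10⁻³⁴ / 4.450 × 10⁻¹² = 1.489 × 10⁻²² kg·m/s.
KE = p²/(2m) = (1.489 × 10⁻²²)² / (2 × 1.673 × 10⁻²⁷) = 6.626 × 10⁻¹⁸ J = 41.4 eV.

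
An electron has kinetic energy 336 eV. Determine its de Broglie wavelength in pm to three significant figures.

KE = 336 eV = 5.383 × 10⁻¹⁷ J.
p = √(2mKE) = √(2 × 9.109 × 10⁻³¹ × 5.383 × 10⁻¹⁷) = 9.903 × 10⁻²⁴ kg·m/s.
λ = h/p = 6.626 × 10⁻³⁴ / 9.903 × 10⁻²⁴ = 6.69 × 10⁻¹¹ m = 66.9 pm.

λ = 66.9 pm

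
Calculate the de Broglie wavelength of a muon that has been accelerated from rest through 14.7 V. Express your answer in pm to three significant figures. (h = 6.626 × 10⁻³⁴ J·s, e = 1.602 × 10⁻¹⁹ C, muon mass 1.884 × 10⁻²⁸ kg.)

λ = 22.2 pm

KE = eV = 1.602 × 10⁻¹⁹ × 14.70 = 2.355 × 10⁻¹⁸ J.
p = √(2mKE) = √(2 × 1.884 × 10⁻²⁸ × 2.355 × 10⁻¹⁸) = 2.979 × 10⁻²³ kg·m/s.
λ = h/p = 6.626 × 10⁻³⁴ / 2.979 × 10⁻²³ = 2.22 × 10⁻¹¹ m = 22.2 pm.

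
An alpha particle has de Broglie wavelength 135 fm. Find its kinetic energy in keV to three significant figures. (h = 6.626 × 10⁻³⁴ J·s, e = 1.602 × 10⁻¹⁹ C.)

KE = 11.3 keV

p = h/λ = 6.626 × 10⁻³⁴ / 1.350 × 10⁻¹³ = 4.908 × 10⁻²¹ kg·m/s.
KE = p²/(2m) = (4.908 × 10⁻²¹)² / (2 × 6.645 × 10⁻²⁷) = 1.813 × 10⁻¹⁵ J = 11.3 keV.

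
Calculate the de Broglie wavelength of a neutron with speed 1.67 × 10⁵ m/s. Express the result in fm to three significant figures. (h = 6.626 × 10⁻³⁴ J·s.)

p = mv = 1.675 × 10⁻²⁷ × 1.67 × 10⁵ = 2.797 × 10⁻²² kg·m/s.
λ = h/p = 6.626 × 10⁻³⁴ / 2.797 × 10⁻²² = 2.37 × 10⁻¹² m = 2370 fm.

λ = 2370 fm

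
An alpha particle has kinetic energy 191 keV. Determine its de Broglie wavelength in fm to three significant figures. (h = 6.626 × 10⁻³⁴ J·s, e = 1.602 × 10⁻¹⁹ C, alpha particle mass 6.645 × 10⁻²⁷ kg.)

λ = 32.9 fm

KE = 191 keV = 3.060 × 10⁻¹⁴ J.
p = √(2mKE) = √(2 × 6.645 × 10⁻²⁷ × 3.060 × 10⁻¹⁴) = 2.017 × 10⁻²⁰ kg·m/s.
λ = h/p = 6.626 × 10⁻³⁴ / 2.017 × 10⁻²⁰ = 3.29 × 10⁻¹⁴ m = 32.9 fm.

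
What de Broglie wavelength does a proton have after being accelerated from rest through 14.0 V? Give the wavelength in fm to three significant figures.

λ = 7650 fm

KE = eV = 1.602 × 10⁻¹⁹ × 14.00 = 2.243 × 10⁻¹⁸ J.
p = √(2mKE) = √(2 × 1.673 × 10⁻²⁷ × 2.243 × 10⁻¹⁸) = 8.663 × 10⁻²³ kg·m/s.
λ = h/p = 6.626 × 10⁻³⁴ / 8.663 × 10⁻²³ = 7.65 × 10⁻¹² m = 7650 fm.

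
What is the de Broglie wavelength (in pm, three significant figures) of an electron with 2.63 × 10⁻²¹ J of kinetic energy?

p = √(2mKE) = √(2 × 9.109 × 10⁻³¹ × 2.630 × 10⁻²¹) = 6.922 × 10⁻²⁶ kg·m/s.
λ = h/p = 6.626 × 10⁻³⁴ / 6.922 × 10⁻²⁶ = 9.57 × 10⁻⁹ m = 9570 pm.

λ = 9570 pm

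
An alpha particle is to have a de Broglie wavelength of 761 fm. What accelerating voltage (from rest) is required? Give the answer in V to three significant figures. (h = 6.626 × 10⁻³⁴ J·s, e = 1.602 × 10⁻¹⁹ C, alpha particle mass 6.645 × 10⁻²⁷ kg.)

p = h/λ = 6.626 × 10⁻³⁴ / 7.610 × 10⁻¹³ = 8.707 × 10⁻²² kg·m/s.
KE = p²/(2m) = 5.704 × 10⁻¹⁷ J.
V = KE/2e = 5.704 × 10⁻¹⁷ / (2 × 1.602 × 10⁻¹⁹) = 178 V.

V = 178 V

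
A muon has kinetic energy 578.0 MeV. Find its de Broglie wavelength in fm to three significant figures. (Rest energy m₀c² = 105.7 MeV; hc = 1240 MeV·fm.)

λ = 1.84 fm

Total energy E = KE + m₀c² = 578.0 + 105.7 = 683.7 MeV.
(pc)² = E² − (m₀c²)² = (683.7)² − (105.7)² = 4.563 × 10⁵ MeV², so pc = 675.5 MeV.
λ = hc/(pc) = 1240 MeV·fm / 675.5 MeV = 1.84 fm.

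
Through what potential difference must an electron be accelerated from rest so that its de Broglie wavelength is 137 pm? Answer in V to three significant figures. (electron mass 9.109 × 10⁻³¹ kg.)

V = 80.1 V

p = h/λ = 6.626 × 10⁻³⁴ / 1.370 × 10⁻¹⁰ = 4.836 × 10⁻²⁴ kg·m/s.
KE = p²/(2m) = 1.284 × 10⁻¹⁷ J.
V = KE/e = 1.284 × 10⁻¹⁷ / (1.602 × 10⁻¹⁹) = 80.1 V.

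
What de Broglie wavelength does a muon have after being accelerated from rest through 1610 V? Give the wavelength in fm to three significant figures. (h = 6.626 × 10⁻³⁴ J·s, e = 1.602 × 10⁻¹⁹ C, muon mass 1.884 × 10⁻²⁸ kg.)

KE = eV = 1.602 × 10⁻¹⁹ × 1610 = 2.579 × 10⁻¹⁶ J.
p = √(2mKE) = √(2 × 1.884 × 10⁻²⁸ × 2.579 × 10⁻¹⁶) = 3.117 × 10⁻²² kg·m/s.
λ = h/p = 6.626 × 10⁻³⁴ / 3.117 × 10⁻²² = 2.13 × 10⁻¹² m = 2130 fm.

λ = 2130 fm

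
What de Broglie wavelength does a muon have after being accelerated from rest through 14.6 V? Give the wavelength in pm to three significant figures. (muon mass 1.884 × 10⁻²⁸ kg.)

λ = 22.3 pm

KE = eV = 1.602 × 10⁻¹⁹ × 14.60 = 2.339 × 10⁻¹⁸ J.
p = √(2mKE) = √(2 × 1.884 × 10⁻²⁸ × 2.339 × 10⁻¹⁸) = 2.969 × 10⁻²³ kg·m/s.
λ = h/p = 6.626 × 10⁻³⁴ / 2.969 × 10⁻²³ = 2.23 × 10⁻¹¹ m = 22.3 pm.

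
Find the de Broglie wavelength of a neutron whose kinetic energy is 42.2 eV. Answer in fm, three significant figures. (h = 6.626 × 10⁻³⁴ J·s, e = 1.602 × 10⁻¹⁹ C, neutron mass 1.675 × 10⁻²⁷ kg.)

KE = 42.2 eV = 6.760 × 10⁻¹⁸ J.
p = √(2mKE) = √(2 × 1.675 × 10⁻²⁷ × 6.760 × 10⁻¹⁸) = 1.505 × 10⁻²² kg·m/s.
λ = h/p = 6.626 × 10⁻³⁴ / 1.505 × 10⁻²² = 4.40 × 10⁻¹² m = 4400 fm.

λ = 4400 fm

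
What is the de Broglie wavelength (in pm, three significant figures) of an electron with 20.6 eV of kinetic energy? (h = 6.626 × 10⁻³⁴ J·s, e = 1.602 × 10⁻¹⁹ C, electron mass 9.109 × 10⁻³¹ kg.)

λ = 270 pm

KE = 20.6 eV = 3.300 × 10⁻¹⁸ J.
p = √(2mKE) = √(2 × 9.109 × 10⁻³¹ × 3.300 × 10⁻¹⁸) = 2.452 × 10⁻²⁴ kg·m/s.
λ = h/p = 6.626 × 10⁻³⁴ / 2.452 × 10⁻²⁴ = 2.70 × 10⁻¹⁰ m = 270 pm.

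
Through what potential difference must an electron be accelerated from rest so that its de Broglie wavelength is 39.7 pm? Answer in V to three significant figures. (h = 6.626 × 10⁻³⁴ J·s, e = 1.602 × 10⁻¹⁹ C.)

V = 954 V

p = h/λ = 6.626 × 10⁻³⁴ / 3.970 × 10⁻¹¹ = 1.669 × 10⁻²³ kg·m/s.
KE = p²/(2m) = 1.529 × 10⁻¹⁶ J.
V = KE/e = 1.529 × 10⁻¹⁶ / (1.602 × 10⁻¹⁹) = 954 V.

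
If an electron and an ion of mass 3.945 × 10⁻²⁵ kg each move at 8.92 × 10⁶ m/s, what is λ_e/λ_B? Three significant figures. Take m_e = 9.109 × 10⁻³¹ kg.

At fixed v, p = mv so λ = h/(mv) ∝ 1/m.
λ_e/λ_B = m_B/m_e = 3.945 × 10⁻²⁵/9.109 × 10⁻³¹ = 4.33 × 10⁵.

λ_e/λ_B = 4.33 × 10⁵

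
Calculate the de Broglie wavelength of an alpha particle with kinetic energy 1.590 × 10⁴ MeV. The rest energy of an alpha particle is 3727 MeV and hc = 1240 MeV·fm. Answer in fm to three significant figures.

λ = 0.0643 fm

Total energy E = KE + m₀c² = 1.590 × 10⁴ + 3727 = 19627 MeV.
(pc)² = E² − (m₀c²)² = (19627)² − (3727)² = 3.713 × 10⁸ MeV², so pc = 1.927 × 10⁴ MeV.
λ = hc/(pc) = 1240 MeV·fm / 1.927 × 10⁴ MeV = 0.0643 fm.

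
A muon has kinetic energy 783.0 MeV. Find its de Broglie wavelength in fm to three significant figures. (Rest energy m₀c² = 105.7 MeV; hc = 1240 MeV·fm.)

λ = 1.41 fm

Total energy E = KE + m₀c² = 783.0 + 105.7 = 888.7 MeV.
(pc)² = E² − (m₀c²)² = (888.7)² − (105.7)² = 7.786 × 10⁵ MeV², so pc = 882.4 MeV.
λ = hc/(pc) = 1240 MeV·fm / 882.4 MeV = 1.41 fm.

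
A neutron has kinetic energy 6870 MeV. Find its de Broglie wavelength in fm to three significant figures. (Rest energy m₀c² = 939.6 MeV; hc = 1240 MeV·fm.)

Total energy E = KE + m₀c² = 6870 + 939.6 = 7809.6 MeV.
(pc)² = E² − (m₀c²)² = (7809.6)² − (939.6)² = 6.011 × 10⁷ MeV², so pc = 7753 MeV.
λ = hc/(pc) = 1240 MeV·fm / 7753 MeV = 0.160 fm.

λ = 0.160 fm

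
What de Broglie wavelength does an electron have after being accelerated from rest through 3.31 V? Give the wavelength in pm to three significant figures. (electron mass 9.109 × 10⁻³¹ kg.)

λ = 674 pm

KE = eV = 1.602 × 10⁻¹⁹ × 3.310 = 5.303 × 10⁻¹⁹ J.
p = √(2mKE) = √(2 × 9.109 × 10⁻³¹ × 5.303 × 10⁻¹⁹) = 9.829 × 10⁻²⁵ kg·m/s.
λ = h/p = 6.626 × 10⁻³⁴ / 9.829 × 10⁻²⁵ = 6.74 × 10⁻¹⁰ m = 674 pm.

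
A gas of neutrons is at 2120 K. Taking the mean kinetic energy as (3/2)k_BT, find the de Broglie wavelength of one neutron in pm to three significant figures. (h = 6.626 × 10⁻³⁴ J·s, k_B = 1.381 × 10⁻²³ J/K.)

λ = 54.6 pm

KE = (3/2)k_BT = 1.5 × 1.381 × 10⁻²³ × 2120 = 4.392 × 10⁻²⁰ J.
p = √(2mKE) = √(2 × 1.675 × 10⁻²⁷ × 4.392 × 10⁻²⁰) = 1.213 × 10⁻²³ kg·m/s.
λ = h/p = 5.46 × 10⁻¹¹ m = 54.6 pm.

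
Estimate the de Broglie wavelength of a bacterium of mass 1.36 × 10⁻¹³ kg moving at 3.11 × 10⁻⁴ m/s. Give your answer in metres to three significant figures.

λ = 1.57 × 10⁻¹⁷ m

p = mv = 1.36 × 10⁻¹³ × 3.11 × 10⁻⁴ = 4.230 × 10⁻¹⁷ kg·m/s.
λ = h/p = 6.626 × 10⁻³⁴ / 4.230 × 10⁻¹⁷ = 1.57 × 10⁻¹⁷ m.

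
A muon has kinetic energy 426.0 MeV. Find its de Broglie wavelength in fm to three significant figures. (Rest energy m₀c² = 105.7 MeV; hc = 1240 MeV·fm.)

λ = 2.38 fm

Total energy E = KE + m₀c² = 426.0 + 105.7 = 531.7 MeV.
(pc)² = E² − (m₀c²)² = (531.7)² − (105.7)² = 2.715 × 10⁵ MeV², so pc = 521.1 MeV.
λ = hc/(pc) = 1240 MeV·fm / 521.1 MeV = 2.38 fm.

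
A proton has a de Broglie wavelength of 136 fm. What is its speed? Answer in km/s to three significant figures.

p = h/λ = 6.626 × 10⁻³⁴ / 1.360 × 10⁻¹³ = 4.872 × 10⁻²¹ kg·m/s.
v = p/m = 4.872 × 10⁻²¹ / 1.673 × 10⁻²⁷ = 2.91 × 10⁶ m/s = 2910 km/s.

v = 2910 km/s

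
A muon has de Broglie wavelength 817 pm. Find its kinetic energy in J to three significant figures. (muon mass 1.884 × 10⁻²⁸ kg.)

p = h/λ = 6.626 × 10⁻³⁴ / 8.170 × 10⁻¹⁰ = 8.110 × 10⁻²⁵ kg·m/s.
KE = p²/(2m) = (8.110 × 10⁻²⁵)² / (2 × 1.884 × 10⁻²⁸) = 1.746 × 10⁻²¹ J = 1.75 × 10⁻²¹ J.

KE = 1.75 × 10⁻²¹ J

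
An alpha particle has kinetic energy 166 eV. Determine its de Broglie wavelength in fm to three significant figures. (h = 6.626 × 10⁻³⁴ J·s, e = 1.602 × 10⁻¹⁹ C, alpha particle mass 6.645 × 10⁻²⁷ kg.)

KE = 166 eV = 2.659 × 10⁻¹⁷ J.
p = √(2mKE) = √(2 × 6.645 × 10⁻²⁷ × 2.659 × 10⁻¹⁷) = 5.945 × 10⁻²² kg·m/s.
λ = h/p = 6.626 × 10⁻³⁴ / 5.945 × 10⁻²² = 1.11 × 10⁻¹² m = 1110 fm.

λ = 1110 fm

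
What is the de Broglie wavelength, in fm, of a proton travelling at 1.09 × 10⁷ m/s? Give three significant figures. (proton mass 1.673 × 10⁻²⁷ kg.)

p = mv = 1.673 × 10⁻²⁷ × 1.09 × 10⁷ = 1.824 × 10⁻²⁰ kg·m/s.
λ = h/p = 6.626 × 10⁻³⁴ / 1.824 × 10⁻²⁰ = 3.63 × 10⁻¹⁴ m = 36.3 fm.

λ = 36.3 fm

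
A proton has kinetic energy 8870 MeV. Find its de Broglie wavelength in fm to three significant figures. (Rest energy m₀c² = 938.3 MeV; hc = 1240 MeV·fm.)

λ = 0.127 fm

Total energy E = KE + m₀c² = 8870 + 938.3 = 9808.3 MeV.
(pc)² = E² − (m₀c²)² = (9808.3)² − (938.3)² = 9.532 × 10⁷ MeV², so pc = 9763 MeV.
λ = hc/(pc) = 1240 MeV·fm / 9763 MeV = 0.127 fm.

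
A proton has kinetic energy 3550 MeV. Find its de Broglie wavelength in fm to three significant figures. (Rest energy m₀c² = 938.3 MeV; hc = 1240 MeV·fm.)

Total energy E = KE + m₀c² = 3550 + 938.3 = 4488.3 MeV.
(pc)² = E² − (m₀c²)² = (4488.3)² − (938.3)² = 1.926 × 10⁷ MeV², so pc = 4389 MeV.
λ = hc/(pc) = 1240 MeV·fm / 4389 MeV = 0.283 fm.

λ = 0.283 fm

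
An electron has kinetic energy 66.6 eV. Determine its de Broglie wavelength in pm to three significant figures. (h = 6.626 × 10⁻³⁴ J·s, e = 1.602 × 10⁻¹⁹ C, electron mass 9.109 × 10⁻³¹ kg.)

KE = 66.6 eV = 1.067 × 10⁻¹⁷ J.
p = √(2mKE) = √(2 × 9.109 × 10⁻³¹ × 1.067 × 10⁻¹⁷) = 4.409 × 10⁻²⁴ kg·m/s.
λ = h/p = 6.626 × 10⁻³⁴ / 4.409 × 10⁻²⁴ = 1.50 × 10⁻¹⁰ m = 150 pm.

λ = 150 pm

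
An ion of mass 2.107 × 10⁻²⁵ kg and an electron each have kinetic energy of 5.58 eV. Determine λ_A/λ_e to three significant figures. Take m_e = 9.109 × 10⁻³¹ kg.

At fixed KE, p = √(2mKE) so λ = h/p ∝ 1/√m.
λ_A/λ_e = √(m_e/m_A) = √(9.109 × 10⁻³¹/2.107 × 10⁻²⁵) = √(4.323 × 10⁻⁶) = 2.08 × 10⁻³.

λ_A/λ_e = 2.08 × 10⁻³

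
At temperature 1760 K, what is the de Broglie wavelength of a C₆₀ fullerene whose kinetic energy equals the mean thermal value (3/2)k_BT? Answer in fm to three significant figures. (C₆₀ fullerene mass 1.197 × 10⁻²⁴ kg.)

KE = (3/2)k_BT = 1.5 × 1.381 × 10⁻²³ × 1760 = 3.646 × 10⁻²⁰ J.
p = √(2mKE) = √(2 × 1.197 × 10⁻²⁴ × 3.646 × 10⁻²⁰) = 2.954 × 10⁻²² kg·m/s.
λ = h/p = 2.24 × 10⁻¹² m = 2240 fm.

λ = 2240 fm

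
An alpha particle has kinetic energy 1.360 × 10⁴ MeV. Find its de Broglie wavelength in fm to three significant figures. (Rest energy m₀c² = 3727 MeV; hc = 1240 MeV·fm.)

λ = 0.0733 fm

Total energy E = KE + m₀c² = 1.360 × 10⁴ + 3727 = 17327 MeV.
(pc)² = E² − (m₀c²)² = (17327)² − (3727)² = 2.863 × 10⁸ MeV², so pc = 1.692 × 10⁴ MeV.
λ = hc/(pc) = 1240 MeV·fm / 1.692 × 10⁴ MeV = 0.0733 fm.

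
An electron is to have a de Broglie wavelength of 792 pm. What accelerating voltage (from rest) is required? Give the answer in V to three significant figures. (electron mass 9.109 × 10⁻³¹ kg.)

p = h/λ = 6.626 × 10⁻³⁴ / 7.920 × 10⁻¹⁰ = 8.366 × 10⁻²⁵ kg·m/s.
KE = p²/(2m) = 3.842 × 10⁻¹⁹ J.
V = KE/e = 3.842 × 10⁻¹⁹ / (1.602 × 10⁻¹⁹) = 2.40 V.

V = 2.40 V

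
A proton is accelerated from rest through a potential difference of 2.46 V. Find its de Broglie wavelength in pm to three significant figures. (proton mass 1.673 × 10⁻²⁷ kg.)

KE = eV = 1.602 × 10⁻¹⁹ × 2.460 = 3.941 × 10⁻¹⁹ J.
p = √(2mKE) = √(2 × 1.673 × 10⁻²⁷ × 3.941 × 10⁻¹⁹) = 3.631 × 10⁻²³ kg·m/s.
λ = h/p = 6.626 × 10⁻³⁴ / 3.631 × 10⁻²³ = 1.82 × 10⁻¹¹ m = 18.2 pm.

λ = 18.2 pm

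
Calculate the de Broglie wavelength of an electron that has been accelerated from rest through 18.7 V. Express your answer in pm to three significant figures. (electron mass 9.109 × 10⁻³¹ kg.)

λ = 284 pm

KE = eV = 1.602 × 10⁻¹⁹ × 18.70 = 2.996 × 10⁻¹⁸ J.
p = √(2mKE) = √(2 × 9.109 × 10⁻³¹ × 2.996 × 10⁻¹⁸) = 2.336 × 10⁻²⁴ kg·m/s.
λ = h/p = 6.626 × 10⁻³⁴ / 2.336 × 10⁻²⁴ = 2.84 × 10⁻¹⁰ m = 284 pm.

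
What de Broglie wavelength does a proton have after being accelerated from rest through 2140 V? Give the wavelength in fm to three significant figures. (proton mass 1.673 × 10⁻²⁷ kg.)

λ = 619 fm

KE = eV = 1.602 × 10⁻¹⁹ × 2140 = 3.428 × 10⁻¹⁶ J.
p = √(2mKE) = √(2 × 1.673 × 10⁻²⁷ × 3.428 × 10⁻¹⁶) = 1.071 × 10⁻²¹ kg·m/s.
λ = h/p = 6.626 × 10⁻³⁴ / 1.071 × 10⁻²¹ = 6.19 × 10⁻¹³ m = 619 fm.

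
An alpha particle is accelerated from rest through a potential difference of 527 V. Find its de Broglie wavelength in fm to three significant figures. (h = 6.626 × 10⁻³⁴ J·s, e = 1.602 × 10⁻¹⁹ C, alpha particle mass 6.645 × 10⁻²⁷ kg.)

KE = 2eV = 2 × 1.602 × 10⁻¹⁹ × 527.0 = 1.689 × 10⁻¹⁶ J.
p = √(2mKE) = √(2 × 6.645 × 10⁻²⁷ × 1.689 × 10⁻¹⁶) = 1.498 × 10⁻²¹ kg·m/s.
λ = h/p = 6.626 × 10⁻³⁴ / 1.498 × 10⁻²¹ = 4.42 × 10⁻¹³ m = 442 fm.

λ = 442 fm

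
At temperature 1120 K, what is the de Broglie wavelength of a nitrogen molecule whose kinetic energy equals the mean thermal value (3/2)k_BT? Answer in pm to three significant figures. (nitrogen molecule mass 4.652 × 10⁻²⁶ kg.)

KE = (3/2)k_BT = 1.5 × 1.381 × 10⁻²³ × 1120 = 2.320 × 10⁻²⁰ J.
p = √(2mKE) = √(2 × 4.652 × 10⁻²⁶ × 2.320 × 10⁻²⁰) = 4.646 × 10⁻²³ kg·m/s.
λ = h/p = 1.43 × 10⁻¹¹ m = 14.3 pm.

λ = 14.3 pm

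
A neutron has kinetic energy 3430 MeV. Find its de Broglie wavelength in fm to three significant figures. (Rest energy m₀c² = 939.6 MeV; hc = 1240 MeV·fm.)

Total energy E = KE + m₀c² = 3430 + 939.6 = 4369.6 MeV.
(pc)² = E² − (m₀c²)² = (4369.6)² − (939.6)² = 1.821 × 10⁷ MeV², so pc = 4267 MeV.
λ = hc/(pc) = 1240 MeV·fm / 4267 MeV = 0.291 fm.

λ = 0.291 fm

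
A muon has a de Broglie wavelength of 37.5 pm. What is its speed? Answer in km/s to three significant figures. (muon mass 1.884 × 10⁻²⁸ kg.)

v = 93.8 km/s

p = h/λ = 6.626 × 10⁻³⁴ / 3.750 × 10⁻¹¹ = 1.767 × 10⁻²³ kg·m/s.
v = p/m = 1.767 × 10⁻²³ / 1.884 × 10⁻²⁸ = 9.38 × 10⁴ m/s = 93.8 km/s.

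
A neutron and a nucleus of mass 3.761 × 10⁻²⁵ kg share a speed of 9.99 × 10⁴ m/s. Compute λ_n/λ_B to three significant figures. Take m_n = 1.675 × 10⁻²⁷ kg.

At fixed v, p = mv so λ = h/(mv) ∝ 1/m.
λ_n/λ_B = m_B/m_n = 3.761 × 10⁻²⁵/1.675 × 10⁻²⁷ = 225.

λ_n/λ_B = 225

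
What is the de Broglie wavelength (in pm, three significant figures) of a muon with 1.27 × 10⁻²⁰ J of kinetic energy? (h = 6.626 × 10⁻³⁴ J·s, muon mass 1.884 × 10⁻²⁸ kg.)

p = √(2mKE) = √(2 × 1.884 × 10⁻²⁸ × 1.270 × 10⁻²⁰) = 2.188 × 10⁻²⁴ kg·m/s.
λ = h/p = 6.626 × 10⁻³⁴ / 2.188 × 10⁻²⁴ = 3.03 × 10⁻¹⁰ m = 303 pm.

λ = 303 pm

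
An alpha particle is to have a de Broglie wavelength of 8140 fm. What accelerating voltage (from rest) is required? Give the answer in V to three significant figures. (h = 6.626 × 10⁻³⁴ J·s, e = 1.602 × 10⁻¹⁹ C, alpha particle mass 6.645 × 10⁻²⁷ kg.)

V = 1.56 V

p = h/λ = 6.626 × 10⁻³⁴ / 8.140 × 10⁻¹² = 8.140 × 10⁻²³ kg·m/s.
KE = p²/(2m) = 4.986 × 10⁻¹⁹ J.
V = KE/2e = 4.986 × 10⁻¹⁹ / (2 × 1.602 × 10⁻¹⁹) = 1.56 V.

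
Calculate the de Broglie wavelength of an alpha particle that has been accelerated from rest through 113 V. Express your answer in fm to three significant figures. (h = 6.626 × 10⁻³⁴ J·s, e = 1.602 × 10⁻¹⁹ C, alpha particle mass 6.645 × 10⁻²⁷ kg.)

KE = 2eV = 2 × 1.602 × 10⁻¹⁹ × 113.0 = 3.621 × 10⁻¹⁷ J.
p = √(2mKE) = √(2 × 6.645 × 10⁻²⁷ × 3.621 × 10⁻¹⁷) = 6.937 × 10⁻²² kg·m/s.
λ = h/p = 6.626 × 10⁻³⁴ / 6.937 × 10⁻²² = 9.55 × 10⁻¹³ m = 955 fm.

λ = 955 fm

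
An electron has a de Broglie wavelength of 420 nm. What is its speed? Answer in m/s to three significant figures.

v = 1730 m/s

p = h/λ = 6.626 × 10⁻³⁴ / 4.200 × 10⁻⁷ = 1.578 × 10⁻²⁷ kg·m/s.
v = p/m = 1.578 × 10⁻²⁷ / 9.109 × 10⁻³¹ = 1.73 × 10³ m/s = 1730 m/s.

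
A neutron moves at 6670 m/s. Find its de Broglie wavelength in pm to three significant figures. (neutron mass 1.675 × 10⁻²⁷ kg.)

λ = 59.3 pm

p = mv = 1.675 × 10⁻²⁷ × 6670 = 1.117 × 10⁻²³ kg·m/s.
λ = h/p = 6.626 × 10⁻³⁴ / 1.117 × 10⁻²³ = 5.93 × 10⁻¹¹ m = 59.3 pm.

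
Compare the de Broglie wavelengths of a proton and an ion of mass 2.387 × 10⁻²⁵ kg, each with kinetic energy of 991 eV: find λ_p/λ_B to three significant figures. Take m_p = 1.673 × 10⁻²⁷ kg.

At fixed KE, p = √(2mKE) so λ = h/p ∝ 1/√m.
λ_p/λ_B = √(m_B/m_p) = √(2.387 × 10⁻²⁵/1.673 × 10⁻²⁷) = √(142.7) = 11.9.

λ_p/λ_B = 11.9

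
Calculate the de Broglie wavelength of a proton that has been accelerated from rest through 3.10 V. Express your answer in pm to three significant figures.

λ = 16.3 pm

KE = eV = 1.602 × 10⁻¹⁹ × 3.100 = 4.966 × 10⁻¹⁹ J.
p = √(2mKE) = √(2 × 1.673 × 10⁻²⁷ × 4.966 × 10⁻¹⁹) = 4.076 × 10⁻²³ kg·m/s.
λ = h/p = 6.626 × 10⁻³⁴ / 4.076 × 10⁻²³ = 1.63 × 10⁻¹¹ m = 16.3 pm.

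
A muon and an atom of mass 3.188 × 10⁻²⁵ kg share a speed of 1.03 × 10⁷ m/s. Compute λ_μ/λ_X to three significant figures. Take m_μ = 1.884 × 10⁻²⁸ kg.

λ_μ/λ_X = 1690

At fixed v, p = mv so λ = h/(mv) ∝ 1/m.
λ_μ/λ_X = m_X/m_μ = 3.188 × 10⁻²⁵/1.884 × 10⁻²⁸ = 1690.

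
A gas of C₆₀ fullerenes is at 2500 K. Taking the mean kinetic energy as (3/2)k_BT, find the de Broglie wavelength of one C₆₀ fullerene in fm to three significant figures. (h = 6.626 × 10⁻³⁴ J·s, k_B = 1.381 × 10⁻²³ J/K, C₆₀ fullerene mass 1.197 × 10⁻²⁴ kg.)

λ = 1880 fm

KE = (3/2)k_BT = 1.5 × 1.381 × 10⁻²³ × 2500 = 5.179 × 10⁻²⁰ J.
p = √(2mKE) = √(2 × 1.197 × 10⁻²⁴ × 5.179 × 10⁻²⁰) = 3.521 × 10⁻²² kg·m/s.
λ = h/p = 1.88 × 10⁻¹² m = 1880 fm.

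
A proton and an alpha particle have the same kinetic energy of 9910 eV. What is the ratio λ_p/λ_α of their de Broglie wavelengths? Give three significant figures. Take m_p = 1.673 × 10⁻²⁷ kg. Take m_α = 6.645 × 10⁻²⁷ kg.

λ_p/λ_α = 1.99

At fixed KE, p = √(2mKE) so λ = h/p ∝ 1/√m.
λ_p/λ_α = √(m_α/m_p) = √(6.645 × 10⁻²⁷/1.673 × 10⁻²⁷) = √(3.972) = 1.99.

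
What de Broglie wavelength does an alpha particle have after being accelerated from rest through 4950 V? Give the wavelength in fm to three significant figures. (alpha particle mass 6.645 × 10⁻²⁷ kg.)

λ = 144 fm

KE = 2eV = 2 × 1.602 × 10⁻¹⁹ × 4950 = 1.586 × 10⁻¹⁵ J.
p = √(2mKE) = √(2 × 6.645 × 10⁻²⁷ × 1.586 × 10⁻¹⁵) = 4.591 × 10⁻²¹ kg·m/s.
λ = h/p = 6.626 × 10⁻³⁴ / 4.591 × 10⁻²¹ = 1.44 × 10⁻¹³ m = 144 fm.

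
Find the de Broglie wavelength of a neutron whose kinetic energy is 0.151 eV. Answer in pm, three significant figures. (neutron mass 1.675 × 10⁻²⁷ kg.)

λ = 73.6 pm

KE = 0.151 eV = 2.419 × 10⁻²⁰ J.
p = √(2mKE) = √(2 × 1.675 × 10⁻²⁷ × 2.419 × 10⁻²⁰) = 9.002 × 10⁻²⁴ kg·m/s.
λ = h/p = 6.626 × 10⁻³⁴ / 9.002 × 10⁻²⁴ = 7.36 × 10⁻¹¹ m = 73.6 pm.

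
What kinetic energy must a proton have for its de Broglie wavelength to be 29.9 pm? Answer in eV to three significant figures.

KE = 0.916 eV

p = h/λ = 6.626 × 10⁻³⁴ / 2.990 × 10⁻¹¹ = 2.216 × 10⁻²³ kg·m/s.
KE = p²/(2m) = (2.216 × 10⁻²³)² / (2 × 1.673 × 10⁻²⁷) = 1.468 × 10⁻¹⁹ J = 0.916 eV.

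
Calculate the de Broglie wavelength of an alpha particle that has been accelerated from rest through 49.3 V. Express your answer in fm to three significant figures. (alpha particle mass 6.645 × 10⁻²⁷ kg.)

λ = 1450 fm

KE = 2eV = 2 × 1.602 × 10⁻¹⁹ × 49.30 = 1.580 × 10⁻¹⁷ J.
p = √(2mKE) = √(2 × 6.645 × 10⁻²⁷ × 1.580 × 10⁻¹⁷) = 4.582 × 10⁻²² kg·m/s.
λ = h/p = 6.626 × 10⁻³⁴ / 4.582 × 10⁻²² = 1.45 × 10⁻¹² m = 1450 fm.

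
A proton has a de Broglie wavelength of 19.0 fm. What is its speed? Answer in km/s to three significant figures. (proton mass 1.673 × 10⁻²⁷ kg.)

p = h/λ = 6.626 × 10⁻³⁴ / 1.900 × 10⁻¹⁴ = 3.487 × 10⁻²⁰ kg·m/s.
v = p/m = 3.487 × 10⁻²⁰ / 1.673 × 10⁻²⁷ = 2.08 × 10⁷ m/s = 2.08 × 10⁴ km/s.

v = 2.08 × 10⁴ km/s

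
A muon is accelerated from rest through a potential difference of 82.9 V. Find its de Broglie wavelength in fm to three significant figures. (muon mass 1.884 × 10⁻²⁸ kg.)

λ = 9370 fm

KE = eV = 1.602 × 10⁻¹⁹ × 82.90 = 1.328 × 10⁻¹⁷ J.
p = √(2mKE) = √(2 × 1.884 × 10⁻²⁸ × 1.328 × 10⁻¹⁷) = 7.074 × 10⁻²³ kg·m/s.
λ = h/p = 6.626 × 10⁻³⁴ / 7.074 × 10⁻²³ = 9.37 × 10⁻¹² m = 9370 fm.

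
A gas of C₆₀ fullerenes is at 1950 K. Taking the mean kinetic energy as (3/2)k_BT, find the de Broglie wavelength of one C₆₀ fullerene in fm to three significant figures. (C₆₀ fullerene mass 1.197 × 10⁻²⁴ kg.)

λ = 2130 fm

KE = (3/2)k_BT = 1.5 × 1.381 × 10⁻²³ × 1950 = 4.039 × 10⁻²⁰ J.
p = √(2mKE) = √(2 × 1.197 × 10⁻²⁴ × 4.039 × 10⁻²⁰) = 3.110 × 10⁻²² kg·m/s.
λ = h/p = 2.13 × 10⁻¹² m = 2130 fm.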